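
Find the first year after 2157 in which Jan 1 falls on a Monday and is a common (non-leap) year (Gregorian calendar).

Jan 1 advances by 2 weekdays after a leap year and by 1 after a common year.
2157: Jan 1 is Saturday.
2158: Sunday
2159: Monday
2159 begins on a Monday and is a common year.

2159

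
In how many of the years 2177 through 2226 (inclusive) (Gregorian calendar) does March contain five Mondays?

March has 31 days; it has five Mondays when Monday falls among the first (month-length − 28) days — i.e. when March 1 is one of Monday/Sunday/Saturday.
March 1 by year: 2177:Sat✓ 2178:Sun✓ 2179:Mon✓ 2180:Wed 2181:Thu 2182:Fri 2183:Sat✓ 2184:Mon✓ 2185:Tue 2186:Wed 2187:Thu 2188:Sat✓ 2189:Sun✓ 2190:Mon✓ 2191:Tue …(20 more)… 2212:Sun✓ 2213:Mon✓ 2214:Tue 2215:Wed 2216:Fri 2217:Sat✓ 2218:Sun✓ 2219:Mon✓ 2220:Wed 2221:Thu 2222:Fri 2223:Sat✓ 2224:Mon✓ 2225:Tue 2226:Wed
Years with five Mondays: 2177, 2178, 2179, 2183, 2184, 2188, 2189, 2190, 2194, 2195, 2200, 2201, 2202, 2206, 2207, 2212, 2213, 2217, 2218, 2219, 2223, 2224 → 22.

22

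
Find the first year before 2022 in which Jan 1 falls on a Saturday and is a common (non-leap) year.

2011

Jan 1 advances by 2 weekdays after a leap year and by 1 after a common year.
2022: Jan 1 is Saturday.
2021: Friday
2020: Wednesday (leap)
2019: Tuesday
2018: Monday
2017: Sunday
2016: Friday (leap)
2015: Thursday
2014: Wednesday
2013: Tuesday
2012: Sunday (leap)
2011: Saturday
2011 begins on a Saturday and is a common year.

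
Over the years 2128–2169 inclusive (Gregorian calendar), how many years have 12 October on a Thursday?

6

Track 12 October's weekday year by year (advancing +1, or +2 across a Feb 29):
  2128: Tue  2129: Wed (+1)  2130: Thu (+1) ✓  2131: Fri (+1)  2132: Sun (+2)
  2133: Mon (+1)  2134: Tue (+1)  2135: Wed (+1)  2136: Fri (+2)  2137: Sat (+1)
  2138: Sun (+1)  2139: Mon (+1)  2140: Wed (+2)  2141: Thu (+1) ✓  … (14 more years) …
  2156: Tue (+2)  2157: Wed (+1)  2158: Thu (+1) ✓  2159: Fri (+1)  2160: Sun (+2)
  2161: Mon (+1)  2162: Tue (+1)  2163: Wed (+1)  2164: Fri (+2)  2165: Sat (+1)
  2166: Sun (+1)  2167: Mon (+1)  2168: Wed (+2)  2169: Thu (+1) ✓
Thursday years: 2130, 2141, 2147, 2152, 2158, 2169 — 6 in total.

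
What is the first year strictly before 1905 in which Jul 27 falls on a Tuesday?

1897

From one year to the next, a fixed date's weekday advances by 1, or by 2 when a Feb 29 lies between the two dates.
1905: July 27 is Thursday.
1904: Wednesday (−1)
1903: Monday (−2)
1902: Sunday (−1)
1901: Saturday (−1)
1900: Friday (−1)
1899: Thursday (−1)
1898: Wednesday (−1)
1897: Tuesday (−1)
Jul 27 falls on a Tuesday in 1897.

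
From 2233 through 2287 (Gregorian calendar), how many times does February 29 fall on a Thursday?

Leap years in 2233–2287: 13 of them.
Feb 29 weekday advances by 5 (mod 7) from one leap year to the next four years later (or differs when a century non-leap intervenes).
Leap-day weekdays: 2236:Mon 2240:Sat 2244:Thu✓ 2248:Tue 2252:Sun 2256:Fri 2260:Wed 2264:Mon 2268:Sat 2272:Thu✓ 2276:Tue 2280:Sun 2284:Fri
Thursday: 2244, 2272 → 2.

2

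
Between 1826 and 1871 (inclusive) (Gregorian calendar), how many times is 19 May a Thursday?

7

Track 19 May's weekday year by year (advancing +1, or +2 across a Feb 29):
  1826: Fri  1827: Sat (+1)  1828: Mon (+2)  1829: Tue (+1)  1830: Wed (+1)
  1831: Thu (+1) ✓  1832: Sat (+2)  1833: Sun (+1)  1834: Mon (+1)  1835: Tue (+1)
  1836: Thu (+2) ✓  1837: Fri (+1)  1838: Sat (+1)  1839: Sun (+1)  … (18 more years) …
  1858: Wed (+1)  1859: Thu (+1) ✓  1860: Sat (+2)  1861: Sun (+1)  1862: Mon (+1)
  1863: Tue (+1)  1864: Thu (+2) ✓  1865: Fri (+1)  1866: Sat (+1)  1867: Sun (+1)
  1868: Tue (+2)  1869: Wed (+1)  1870: Thu (+1) ✓  1871: Fri (+1)
Thursday years: 1831, 1836, 1842, 1853, 1859, 1864, 1870 — 7 in total.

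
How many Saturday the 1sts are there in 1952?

2

Check the 1st of each month of 1952: Jan 1: Tue, Feb 1: Fri, Mar 1: Sat, Apr 1: Tue, May 1: Thu, Jun 1: Sun, Jul 1: Tue, Aug 1: Fri, Sep 1: Mon, Oct 1: Wed, Nov 1: Sat, Dec 1: Mon.
Saturday occurs in March, November — 2 months.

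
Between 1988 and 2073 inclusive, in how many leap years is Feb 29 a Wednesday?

3

Leap years in 1988–2073: 22 of them.
Feb 29 weekday advances by 5 (mod 7) from one leap year to the next four years later (or differs when a century non-leap intervenes).
Leap-day weekdays: 1988:Mon 1992:Sat 1996:Thu 2000:Tue 2004:Sun 2008:Fri 2012:Wed✓ 2016:Mon 2020:Sat 2024:Thu 2028:Tue 2032:Sun 2036:Fri 2040:Wed✓ 2044:Mon 2048:Sat 2052:Thu 2056:Tue 2060:Sun 2064:Fri 2068:Wed✓ 2072:Mon
Wednesday: 2012, 2040, 2068 → 3.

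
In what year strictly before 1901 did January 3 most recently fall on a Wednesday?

From one year to the next, a fixed date's weekday advances by 1, or by 2 when a Feb 29 lies between the two dates.
1901: January 3 is Thursday.
1900: Wednesday (−1)
January 3 falls on a Wednesday in 1900.

1900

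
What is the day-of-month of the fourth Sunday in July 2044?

24

July 1, 2044 is a Friday, so the first Sunday is the 3rd.
The fourth Sunday is 3 + 21 = 24.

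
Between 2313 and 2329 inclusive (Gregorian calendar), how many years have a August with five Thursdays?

7

August has 31 days; it has five Thursdays when Thursday falls among the first (month-length − 28) days — i.e. when August 1 is one of Thursday/Wednesday/Tuesday.
August 1 by year: 2313:Fri 2314:Sat 2315:Sun 2316:Tue✓ 2317:Wed✓ 2318:Thu✓ 2319:Fri 2320:Sun 2321:Mon 2322:Tue✓ 2323:Wed✓ 2324:Fri 2325:Sat 2326:Sun 2327:Mon 2328:Wed✓ 2329:Thu✓
Years with five Thursdays: 2316, 2317, 2318, 2322, 2323, 2328, 2329 → 7.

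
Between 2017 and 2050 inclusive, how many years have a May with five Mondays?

15

May has 31 days; it has five Mondays when Monday falls among the first (month-length − 28) days — i.e. when May 1 is one of Monday/Sunday/Saturday.
May 1 by year: 2017:Mon✓ 2018:Tue 2019:Wed 2020:Fri 2021:Sat✓ 2022:Sun✓ 2023:Mon✓ 2024:Wed 2025:Thu 2026:Fri 2027:Sat✓ 2028:Mon✓ 2029:Tue 2030:Wed 2031:Thu …(4 more)… 2036:Thu 2037:Fri 2038:Sat✓ 2039:Sun✓ 2040:Tue 2041:Wed 2042:Thu 2043:Fri 2044:Sun✓ 2045:Mon✓ 2046:Tue 2047:Wed 2048:Fri 2049:Sat✓ 2050:Sun✓
Years with five Mondays: 2017, 2021, 2022, 2023, 2027, 2028, 2032, 2033, 2034, 2038, 2039, 2044, 2045, 2049, 2050 → 15.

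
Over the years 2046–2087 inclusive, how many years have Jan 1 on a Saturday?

6

Track Jan 1's weekday year by year (advancing +1, or +2 across a Feb 29):
  2046: Mon  2047: Tue (+1)  2048: Wed (+1)  2049: Fri (+2)  2050: Sat (+1) ✓
  2051: Sun (+1)  2052: Mon (+1)  2053: Wed (+2)  2054: Thu (+1)  2055: Fri (+1)
  2056: Sat (+1) ✓  2057: Mon (+2)  2058: Tue (+1)  2059: Wed (+1)  … (14 more years) …
  2074: Mon (+1)  2075: Tue (+1)  2076: Wed (+1)  2077: Fri (+2)  2078: Sat (+1) ✓
  2079: Sun (+1)  2080: Mon (+1)  2081: Wed (+2)  2082: Thu (+1)  2083: Fri (+1)
  2084: Sat (+1) ✓  2085: Mon (+2)  2086: Tue (+1)  2087: Wed (+1)
Saturday years: 2050, 2056, 2061, 2067, 2078, 2084 — 6 in total.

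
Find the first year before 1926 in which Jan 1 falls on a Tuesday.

1924

Jan 1 advances by 2 weekdays after a leap year and by 1 after a common year.
1926: Jan 1 is Friday.
1925: Thursday
1924: Tuesday (leap)
1924 begins on a Tuesday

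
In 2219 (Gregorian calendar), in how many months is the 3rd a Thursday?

1

Check the 3rd of each month of 2219: Jan 3: Sun, Feb 3: Wed, Mar 3: Wed, Apr 3: Sat, May 3: Mon, Jun 3: Thu, Jul 3: Sat, Aug 3: Tue, Sep 3: Fri, Oct 3: Sun, Nov 3: Wed, Dec 3: Fri.
Thursday occurs in June — 1 month.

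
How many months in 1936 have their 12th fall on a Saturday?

2

Check the 12th of each month of 1936: Jan 12: Sun, Feb 12: Wed, Mar 12: Thu, Apr 12: Sun, May 12: Tue, Jun 12: Fri, Jul 12: Sun, Aug 12: Wed, Sep 12: Sat, Oct 12: Mon, Nov 12: Thu, Dec 12: Sat.
Saturday occurs in September, December — 2 months.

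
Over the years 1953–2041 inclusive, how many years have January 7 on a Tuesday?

Track January 7's weekday year by year (advancing +1, or +2 across a Feb 29):
  1953: Wed  1954: Thu (+1)  1955: Fri (+1)  1956: Sat (+1)  1957: Mon (+2)
  1958: Tue (+1) ✓  1959: Wed (+1)  1960: Thu (+1)  1961: Sat (+2)  1962: Sun (+1)
  1963: Mon (+1)  1964: Tue (+1) ✓  1965: Thu (+2)  1966: Fri (+1)  … (61 more years) …
  2028: Fri (+1)  2029: Sun (+2)  2030: Mon (+1)  2031: Tue (+1) ✓  2032: Wed (+1)
  2033: Fri (+2)  2034: Sat (+1)  2035: Sun (+1)  2036: Mon (+1)  2037: Wed (+2)
  2038: Thu (+1)  2039: Fri (+1)  2040: Sat (+1)  2041: Mon (+2)
Tuesday years: 1958, 1964, 1969, 1975, 1986, 1992, 1997, 2003, 2014, 2020, 2025, 2031 — 12 in total.

12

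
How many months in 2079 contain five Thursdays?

4

A month of length L has five Thursdays iff its first Thursday is on day ≤ L−28 (so day 1–3 in a 31-day month, 1–2 in a 30-day month, day 1 in a leap February).
Checking each month of 2079: Jan starts Sun (31d); Feb starts Wed (28d); Mar starts Wed (31d) ✓; Apr starts Sat (30d); May starts Mon (31d); Jun starts Thu (30d) ✓; Jul starts Sat (31d); Aug starts Tue (31d) ✓; Sep starts Fri (30d); Oct starts Sun (31d); Nov starts Wed (30d) ✓; Dec starts Fri (31d).
Five-Thursday months: March, June, August, November → 4.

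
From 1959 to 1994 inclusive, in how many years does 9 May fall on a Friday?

4

Track 9 May's weekday year by year (advancing +1, or +2 across a Feb 29):
  1959: Sat  1960: Mon (+2)  1961: Tue (+1)  1962: Wed (+1)  1963: Thu (+1)
  1964: Sat (+2)  1965: Sun (+1)  1966: Mon (+1)  1967: Tue (+1)  1968: Thu (+2)
  1969: Fri (+1) ✓  1970: Sat (+1)  1971: Sun (+1)  1972: Tue (+2)  … (8 more years) …
  1981: Sat (+1)  1982: Sun (+1)  1983: Mon (+1)  1984: Wed (+2)  1985: Thu (+1)
  1986: Fri (+1) ✓  1987: Sat (+1)  1988: Mon (+2)  1989: Tue (+1)  1990: Wed (+1)
  1991: Thu (+1)  1992: Sat (+2)  1993: Sun (+1)  1994: Mon (+1)
Friday years: 1969, 1975, 1980, 1986 — 4 in total.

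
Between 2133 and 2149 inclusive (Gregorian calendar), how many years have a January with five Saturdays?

January has 31 days; it has five Saturdays when Saturday falls among the first (month-length − 28) days — i.e. when January 1 is one of Saturday/Friday/Thursday.
January 1 by year: 2133:Thu✓ 2134:Fri✓ 2135:Sat✓ 2136:Sun 2137:Tue 2138:Wed 2139:Thu✓ 2140:Fri✓ 2141:Sun 2142:Mon 2143:Tue 2144:Wed 2145:Fri✓ 2146:Sat✓ 2147:Sun 2148:Mon 2149:Wed
Years with five Saturdays: 2133, 2134, 2135, 2139, 2140, 2145, 2146 → 7.

7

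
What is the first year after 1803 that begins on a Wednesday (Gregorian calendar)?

1806

Jan 1 advances by 2 weekdays after a leap year and by 1 after a common year.
1803: Jan 1 is Saturday.
1804: Sunday (leap)
1805: Tuesday
1806: Wednesday
1806 begins on a Wednesday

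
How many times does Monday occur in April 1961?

4

April 1961 has 30 days and begins on Saturday.
The first Monday is April 3.
Mondays fall on 3, 10, 17, 24 — that's 4.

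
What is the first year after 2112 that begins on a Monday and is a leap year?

2120

Jan 1 advances by 2 weekdays after a leap year and by 1 after a common year.
2112: Jan 1 is Friday (leap).
2113: Sunday
2114: Monday
2115: Tuesday
2116: Wednesday (leap)
2117: Friday
2118: Saturday
2119: Sunday
2120: Monday (leap)
2120 begins on a Monday and is a leap year.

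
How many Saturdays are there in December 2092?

December 2092 has 31 days and begins on Monday.
The first Saturday is December 6.
Saturdays fall on 6, 13, 20, 27 — that's 4.

4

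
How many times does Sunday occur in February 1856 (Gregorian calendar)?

February 1856 has 29 days and begins on Friday.
The first Sunday is February 3.
Sundays fall on 3, 10, 17, 24 — that's 4.

4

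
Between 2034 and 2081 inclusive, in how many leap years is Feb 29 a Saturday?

Leap years in 2034–2081: 12 of them.
Feb 29 weekday advances by 5 (mod 7) from one leap year to the next four years later (or differs when a century non-leap intervenes).
Leap-day weekdays: 2036:Fri 2040:Wed 2044:Mon 2048:Sat✓ 2052:Thu 2056:Tue 2060:Sun 2064:Fri 2068:Wed 2072:Mon 2076:Sat✓ 2080:Thu
Saturday: 2048, 2076 → 2.

2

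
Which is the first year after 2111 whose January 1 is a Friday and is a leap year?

Jan 1 advances by 2 weekdays after a leap year and by 1 after a common year.
2111: Jan 1 is Thursday.
2112: Friday (leap)
2112 begins on a Friday and is a leap year.

2112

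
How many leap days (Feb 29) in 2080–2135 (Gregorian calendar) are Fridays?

3

Leap years in 2080–2135: 13 of them.
Feb 29 weekday advances by 5 (mod 7) from one leap year to the next four years later (or differs when a century non-leap intervenes).
Leap-day weekdays: 2080:Thu 2084:Tue 2088:Sun 2092:Fri✓ 2096:Wed 2104:Fri✓ 2108:Wed 2112:Mon 2116:Sat 2120:Thu 2124:Tue 2128:Sun 2132:Fri✓
Friday: 2092, 2104, 2132 → 3.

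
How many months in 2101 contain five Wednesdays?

4

A month of length L has five Wednesdays iff its first Wednesday is on day ≤ L−28 (so day 1–3 in a 31-day month, 1–2 in a 30-day month, day 1 in a leap February).
Checking each month of 2101: Jan starts Sat (31d); Feb starts Tue (28d); Mar starts Tue (31d) ✓; Apr starts Fri (30d); May starts Sun (31d); Jun starts Wed (30d) ✓; Jul starts Fri (31d); Aug starts Mon (31d) ✓; Sep starts Thu (30d); Oct starts Sat (31d); Nov starts Tue (30d) ✓; Dec starts Thu (31d).
Five-Wednesday months: March, June, August, November → 4.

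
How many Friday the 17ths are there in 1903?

2

Check the 17th of each month of 1903: Jan 17: Sat, Feb 17: Tue, Mar 17: Tue, Apr 17: Fri, May 17: Sun, Jun 17: Wed, Jul 17: Fri, Aug 17: Mon, Sep 17: Thu, Oct 17: Sat, Nov 17: Tue, Dec 17: Thu.
Friday occurs in April, July — 2 months.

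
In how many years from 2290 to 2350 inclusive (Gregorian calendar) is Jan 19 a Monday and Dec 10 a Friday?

2

Check each year's weekday for Jan 19 and Dec 10:
  2290: Sun/Wed  2291: Mon/Thu  2292: Tue/Sat  2293: Thu/Sun  2294: Fri/Mon  2295: Sat/Tue  2296: Sun/Thu  2297: Tue/Fri  2298: Wed/Sat  2299: Thu/Sun  2300: Fri/Mon  2301: Sat/Tue  2302: Sun/Wed  2303: Mon/Thu  …(33 more)…  2337: Tue/Fri  2338: Wed/Sat  2339: Thu/Sun  2340: Fri/Tue  2341: Sun/Wed  2342: Mon/Thu  2343: Tue/Fri  2344: Wed/Sun  2345: Fri/Mon  2346: Sat/Tue  2347: Sun/Wed  2348: Mon/Fri ✓  2349: Wed/Sat  2350: Thu/Sun
Both conditions hold in: 2320, 2348 — 2.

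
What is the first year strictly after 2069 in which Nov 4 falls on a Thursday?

From one year to the next, a fixed date's weekday advances by 1, or by 2 when a Feb 29 lies between the two dates.
2069: November 4 is Monday.
2070: Tuesday (+1)
2071: Wednesday (+1)
2072: Friday (+2)
2073: Saturday (+1)
2074: Sunday (+1)
2075: Monday (+1)
2076: Wednesday (+2)
2077: Thursday (+1)
Nov 4 falls on a Thursday in 2077.

2077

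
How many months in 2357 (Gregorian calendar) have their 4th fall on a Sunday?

Check the 4th of each month of 2357: Jan 4: Fri, Feb 4: Mon, Mar 4: Mon, Apr 4: Thu, May 4: Sat, Jun 4: Tue, Jul 4: Thu, Aug 4: Sun, Sep 4: Wed, Oct 4: Fri, Nov 4: Mon, Dec 4: Wed.
Sunday occurs in August — 1 month.

1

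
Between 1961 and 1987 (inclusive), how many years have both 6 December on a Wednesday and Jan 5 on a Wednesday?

Check each year's weekday for 6 December and Jan 5:
  1961: Wed/Thu  1962: Thu/Fri  1963: Fri/Sat  1964: Sun/Sun  1965: Mon/Tue  1966: Tue/Wed  1967: Wed/Thu  1968: Fri/Fri  1969: Sat/Sun  1970: Sun/Mon  1971: Mon/Tue  1972: Wed/Wed ✓  1973: Thu/Fri  1974: Fri/Sat  1975: Sat/Sun  1976: Mon/Mon  1977: Tue/Wed  1978: Wed/Thu  1979: Thu/Fri  1980: Sat/Sat  1981: Sun/Mon  1982: Mon/Tue  1983: Tue/Wed  1984: Thu/Thu  1985: Fri/Sat  1986: Sat/Sun  1987: Sun/Mon
Both conditions hold in: 1972 — 1.

1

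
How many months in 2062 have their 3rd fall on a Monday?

2

Check the 3rd of each month of 2062: Jan 3: Tue, Feb 3: Fri, Mar 3: Fri, Apr 3: Mon, May 3: Wed, Jun 3: Sat, Jul 3: Mon, Aug 3: Thu, Sep 3: Sun, Oct 3: Tue, Nov 3: Fri, Dec 3: Sun.
Monday occurs in April, July — 2 months.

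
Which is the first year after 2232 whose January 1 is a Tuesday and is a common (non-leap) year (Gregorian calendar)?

Jan 1 advances by 2 weekdays after a leap year and by 1 after a common year.
2232: Jan 1 is Sunday (leap).
2233: Tuesday
2233 begins on a Tuesday and is a common year.

2233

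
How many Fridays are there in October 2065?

October 2065 has 31 days and begins on Thursday.
The first Friday is October 2.
Fridays fall on 2, 9, 16, 23, 30 — that's 5.

5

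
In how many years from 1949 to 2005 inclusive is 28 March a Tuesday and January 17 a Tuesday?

6

Check each year's weekday for 28 March and January 17:
  1949: Mon/Mon  1950: Tue/Tue ✓  1951: Wed/Wed  1952: Fri/Thu  1953: Sat/Sat  1954: Sun/Sun  1955: Mon/Mon  1956: Wed/Tue  1957: Thu/Thu  1958: Fri/Fri  1959: Sat/Sat  1960: Mon/Sun  1961: Tue/Tue ✓  1962: Wed/Wed  …(29 more)…  1992: Sat/Fri  1993: Sun/Sun  1994: Mon/Mon  1995: Tue/Tue ✓  1996: Thu/Wed  1997: Fri/Fri  1998: Sat/Sat  1999: Sun/Sun  2000: Tue/Mon  2001: Wed/Wed  2002: Thu/Thu  2003: Fri/Fri  2004: Sun/Sat  2005: Mon/Mon
Both conditions hold in: 1950, 1961, 1967, 1978, 1989, 1995 — 6.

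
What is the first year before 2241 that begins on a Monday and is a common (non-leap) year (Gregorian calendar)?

Jan 1 advances by 2 weekdays after a leap year and by 1 after a common year.
2241: Jan 1 is Friday.
2240: Wednesday (leap)
2239: Tuesday
2238: Monday
2238 begins on a Monday and is a common year.

2238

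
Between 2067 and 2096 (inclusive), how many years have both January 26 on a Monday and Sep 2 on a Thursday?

1

Check each year's weekday for January 26 and Sep 2:
  2067: Wed/Fri  2068: Thu/Sun  2069: Sat/Mon  2070: Sun/Tue  2071: Mon/Wed  2072: Tue/Fri  2073: Thu/Sat  2074: Fri/Sun  2075: Sat/Mon  2076: Sun/Wed  2077: Tue/Thu  2078: Wed/Fri  2079: Thu/Sat  2080: Fri/Mon  2081: Sun/Tue  2082: Mon/Wed  2083: Tue/Thu  2084: Wed/Sat  2085: Fri/Sun  2086: Sat/Mon  2087: Sun/Tue  2088: Mon/Thu ✓  2089: Wed/Fri  2090: Thu/Sat  2091: Fri/Sun  2092: Sat/Tue  2093: Mon/Wed  2094: Tue/Thu  2095: Wed/Fri  2096: Thu/Sun
Both conditions hold in: 2088 — 1.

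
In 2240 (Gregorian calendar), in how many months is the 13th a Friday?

2

Check the 13th of each month of 2240: Jan 13: Mon, Feb 13: Thu, Mar 13: Fri, Apr 13: Mon, May 13: Wed, Jun 13: Sat, Jul 13: Mon, Aug 13: Thu, Sep 13: Sun, Oct 13: Tue, Nov 13: Fri, Dec 13: Sun.
Friday occurs in March, November — 2 months.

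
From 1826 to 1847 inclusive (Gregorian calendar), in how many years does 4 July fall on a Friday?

3

Track 4 July's weekday year by year (advancing +1, or +2 across a Feb 29):
  1826: Tue  1827: Wed (+1)  1828: Fri (+2) ✓  1829: Sat (+1)  1830: Sun (+1)
  1831: Mon (+1)  1832: Wed (+2)  1833: Thu (+1)  1834: Fri (+1) ✓  1835: Sat (+1)
  1836: Mon (+2)  1837: Tue (+1)  1838: Wed (+1)  1839: Thu (+1)  1840: Sat (+2)
  1841: Sun (+1)  1842: Mon (+1)  1843: Tue (+1)  1844: Thu (+2)  1845: Fri (+1) ✓
  1846: Sat (+1)  1847: Sun (+1)
Friday years: 1828, 1834, 1845 — 3 in total.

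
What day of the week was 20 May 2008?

January 1, 2008 is a Tuesday.
May 20 is day 141 of the year, i.e. 140 days after Jan 1.
140 mod 7 = 0, so advance 0 weekdays from Tuesday: Tuesday.

Tuesday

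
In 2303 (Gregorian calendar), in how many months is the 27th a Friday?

Check the 27th of each month of 2303: Jan 27: Tue, Feb 27: Fri, Mar 27: Fri, Apr 27: Mon, May 27: Wed, Jun 27: Sat, Jul 27: Mon, Aug 27: Thu, Sep 27: Sun, Oct 27: Tue, Nov 27: Fri, Dec 27: Sun.
Friday occurs in February, March, November — 3 months.

3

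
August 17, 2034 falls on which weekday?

January 1, 2034 is a Sunday.
August 17 is day 229 of the year, i.e. 228 days after Jan 1.
228 mod 7 = 4, so advance 4 weekdays from Sunday: Thursday.

Thursday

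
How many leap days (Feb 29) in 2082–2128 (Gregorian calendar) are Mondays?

1

Leap years in 2082–2128: 11 of them.
Feb 29 weekday advances by 5 (mod 7) from one leap year to the next four years later (or differs when a century non-leap intervenes).
Leap-day weekdays: 2084:Tue 2088:Sun 2092:Fri 2096:Wed 2104:Fri 2108:Wed 2112:Mon✓ 2116:Sat 2120:Thu 2124:Tue 2128:Sun
Monday: 2112 → 1.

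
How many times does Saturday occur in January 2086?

4

January 2086 has 31 days and begins on Tuesday.
The first Saturday is January 5.
Saturdays fall on 5, 12, 19, 26 — that's 4.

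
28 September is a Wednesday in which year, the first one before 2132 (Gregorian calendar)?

2129

From one year to the next, a fixed date's weekday advances by 1, or by 2 when a Feb 29 lies between the two dates.
2132: September 28 is Sunday.
2131: Friday (−2)
2130: Thursday (−1)
2129: Wednesday (−1)
28 September falls on a Wednesday in 2129.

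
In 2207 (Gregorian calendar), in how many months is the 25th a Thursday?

Check the 25th of each month of 2207: Jan 25: Sun, Feb 25: Wed, Mar 25: Wed, Apr 25: Sat, May 25: Mon, Jun 25: Thu, Jul 25: Sat, Aug 25: Tue, Sep 25: Fri, Oct 25: Sun, Nov 25: Wed, Dec 25: Fri.
Thursday occurs in June — 1 month.

1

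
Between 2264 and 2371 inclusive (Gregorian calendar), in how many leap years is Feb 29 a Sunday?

Leap years in 2264–2371: 26 of them.
Feb 29 weekday advances by 5 (mod 7) from one leap year to the next four years later (or differs when a century non-leap intervenes).
Leap-day weekdays: 2264:Mon 2268:Sat 2272:Thu 2276:Tue 2280:Sun✓ 2284:Fri 2288:Wed 2292:Mon 2296:Sat 2304:Mon 2308:Sat 2312:Thu 2316:Tue 2320:Sun✓ 2324:Fri 2328:Wed 2332:Mon 2336:Sat 2340:Thu 2344:Tue 2348:Sun✓ 2352:Fri 2356:Wed 2360:Mon 2364:Sat 2368:Thu
Sunday: 2280, 2320, 2348 → 3.

3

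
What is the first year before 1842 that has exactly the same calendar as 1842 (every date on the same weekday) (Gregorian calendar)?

1831

Two years share a calendar iff Jan 1 falls on the same weekday and both are leap or both are common. 1842: Jan 1 is Saturday, common year.
1841: Jan 1 Friday, common
1840: Jan 1 Wednesday, leap
1839: Jan 1 Tuesday, common
1838: Jan 1 Monday, common
1837: Jan 1 Sunday, common
1836: Jan 1 Friday, leap
1835: Jan 1 Thursday, common
1834: Jan 1 Wednesday, common
1833: Jan 1 Tuesday, common
1832: Jan 1 Sunday, leap
1831: Jan 1 Saturday, common
1831 matches on both conditions.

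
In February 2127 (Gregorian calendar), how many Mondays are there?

February 2127 has 28 days and begins on Saturday.
The first Monday is February 3.
Mondays fall on 3, 10, 17, 24 — that's 4.

4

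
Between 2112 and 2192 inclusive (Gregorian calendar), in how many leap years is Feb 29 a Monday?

3

Leap years in 2112–2192: 21 of them.
Feb 29 weekday advances by 5 (mod 7) from one leap year to the next four years later (or differs when a century non-leap intervenes).
Leap-day weekdays: 2112:Mon✓ 2116:Sat 2120:Thu 2124:Tue 2128:Sun 2132:Fri 2136:Wed 2140:Mon✓ 2144:Sat 2148:Thu 2152:Tue 2156:Sun 2160:Fri 2164:Wed 2168:Mon✓ 2172:Sat 2176:Thu 2180:Tue 2184:Sun 2188:Fri 2192:Wed
Monday: 2112, 2140, 2168 → 3.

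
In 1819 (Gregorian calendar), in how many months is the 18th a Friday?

Check the 18th of each month of 1819: Jan 18: Mon, Feb 18: Thu, Mar 18: Thu, Apr 18: Sun, May 18: Tue, Jun 18: Fri, Jul 18: Sun, Aug 18: Wed, Sep 18: Sat, Oct 18: Mon, Nov 18: Thu, Dec 18: Sat.
Friday occurs in June — 1 month.

1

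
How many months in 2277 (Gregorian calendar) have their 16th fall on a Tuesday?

2

Check the 16th of each month of 2277: Jan 16: Tue, Feb 16: Fri, Mar 16: Fri, Apr 16: Mon, May 16: Wed, Jun 16: Sat, Jul 16: Mon, Aug 16: Thu, Sep 16: Sun, Oct 16: Tue, Nov 16: Fri, Dec 16: Sun.
Tuesday occurs in January, October — 2 months.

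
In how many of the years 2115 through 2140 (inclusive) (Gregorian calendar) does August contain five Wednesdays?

10

August has 31 days; it has five Wednesdays when Wednesday falls among the first (month-length − 28) days — i.e. when August 1 is one of Wednesday/Tuesday/Monday.
August 1 by year: 2115:Thu 2116:Sat 2117:Sun 2118:Mon✓ 2119:Tue✓ 2120:Thu 2121:Fri 2122:Sat 2123:Sun 2124:Tue✓ 2125:Wed✓ 2126:Thu 2127:Fri 2128:Sun 2129:Mon✓ 2130:Tue✓ 2131:Wed✓ 2132:Fri 2133:Sat 2134:Sun 2135:Mon✓ 2136:Wed✓ 2137:Thu 2138:Fri 2139:Sat 2140:Mon✓
Years with five Wednesdays: 2118, 2119, 2124, 2125, 2129, 2130, 2131, 2135, 2136, 2140 → 10.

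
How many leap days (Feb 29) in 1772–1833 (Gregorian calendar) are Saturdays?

Leap years in 1772–1833: 15 of them.
Feb 29 weekday advances by 5 (mod 7) from one leap year to the next four years later (or differs when a century non-leap intervenes).
Leap-day weekdays: 1772:Sat✓ 1776:Thu 1780:Tue 1784:Sun 1788:Fri 1792:Wed 1796:Mon 1804:Wed 1808:Mon 1812:Sat✓ 1816:Thu 1820:Tue 1824:Sun 1828:Fri 1832:Wed
Saturday: 1772, 1812 → 2.

2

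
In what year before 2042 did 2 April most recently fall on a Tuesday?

From one year to the next, a fixed date's weekday advances by 1, or by 2 when a Feb 29 lies between the two dates.
2042: April 2 is Wednesday.
2041: Tuesday (−1)
2 April falls on a Tuesday in 2041.

2041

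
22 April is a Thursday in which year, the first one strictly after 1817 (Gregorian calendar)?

From one year to the next, a fixed date's weekday advances by 1, or by 2 when a Feb 29 lies between the two dates.
1817: April 22 is Tuesday.
1818: Wednesday (+1)
1819: Thursday (+1)
22 April falls on a Thursday in 1819.

1819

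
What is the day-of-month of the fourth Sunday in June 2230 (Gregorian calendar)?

27

June 1, 2230 is a Tuesday, so the first Sunday is the 6th.
The fourth Sunday is 6 + 21 = 27.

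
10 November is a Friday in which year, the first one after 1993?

From one year to the next, a fixed date's weekday advances by 1, or by 2 when a Feb 29 lies between the two dates.
1993: November 10 is Wednesday.
1994: Thursday (+1)
1995: Friday (+1)
10 November falls on a Friday in 1995.

1995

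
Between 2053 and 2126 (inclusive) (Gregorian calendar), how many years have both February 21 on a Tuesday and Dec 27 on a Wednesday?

Check each year's weekday for February 21 and Dec 27:
  2053: Fri/Sat  2054: Sat/Sun  2055: Sun/Mon  2056: Mon/Wed  2057: Wed/Thu  2058: Thu/Fri  2059: Fri/Sat  2060: Sat/Mon  2061: Mon/Tue  2062: Tue/Wed ✓  2063: Wed/Thu  2064: Thu/Sat  2065: Sat/Sun  2066: Sun/Mon  …(46 more)…  2113: Tue/Wed ✓  2114: Wed/Thu  2115: Thu/Fri  2116: Fri/Sun  2117: Sun/Mon  2118: Mon/Tue  2119: Tue/Wed ✓  2120: Wed/Fri  2121: Fri/Sat  2122: Sat/Sun  2123: Sun/Mon  2124: Mon/Wed  2125: Wed/Thu  2126: Thu/Fri
Both conditions hold in: 2062, 2073, 2079, 2090, 2102, 2113, 2119 — 7.

7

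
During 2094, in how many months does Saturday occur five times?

A month of length L has five Saturdays iff its first Saturday is on day ≤ L−28 (so day 1–3 in a 31-day month, 1–2 in a 30-day month, day 1 in a leap February).
Checking each month of 2094: Jan starts Fri (31d) ✓; Feb starts Mon (28d); Mar starts Mon (31d); Apr starts Thu (30d); May starts Sat (31d) ✓; Jun starts Tue (30d); Jul starts Thu (31d) ✓; Aug starts Sun (31d); Sep starts Wed (30d); Oct starts Fri (31d) ✓; Nov starts Mon (30d); Dec starts Wed (31d).
Five-Saturday months: January, May, July, October → 4.

4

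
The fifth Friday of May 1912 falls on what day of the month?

31

May 1, 1912 is a Wednesday, so the first Friday is the 3rd.
The fifth Friday is 3 + 28 = 31.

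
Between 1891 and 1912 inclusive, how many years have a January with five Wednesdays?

January has 31 days; it has five Wednesdays when Wednesday falls among the first (month-length − 28) days — i.e. when January 1 is one of Wednesday/Tuesday/Monday.
January 1 by year: 1891:Thu 1892:Fri 1893:Sun 1894:Mon✓ 1895:Tue✓ 1896:Wed✓ 1897:Fri 1898:Sat 1899:Sun 1900:Mon✓ 1901:Tue✓ 1902:Wed✓ 1903:Thu 1904:Fri 1905:Sun 1906:Mon✓ 1907:Tue✓ 1908:Wed✓ 1909:Fri 1910:Sat 1911:Sun 1912:Mon✓
Years with five Wednesdays: 1894, 1895, 1896, 1900, 1901, 1902, 1906, 1907, 1908, 1912 → 10.

10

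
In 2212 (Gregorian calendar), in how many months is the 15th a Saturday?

Check the 15th of each month of 2212: Jan 15: Wed, Feb 15: Sat, Mar 15: Sun, Apr 15: Wed, May 15: Fri, Jun 15: Mon, Jul 15: Wed, Aug 15: Sat, Sep 15: Tue, Oct 15: Thu, Nov 15: Sun, Dec 15: Tue.
Saturday occurs in February, August — 2 months.

2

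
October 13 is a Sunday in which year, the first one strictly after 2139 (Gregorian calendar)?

2143

From one year to the next, a fixed date's weekday advances by 1, or by 2 when a Feb 29 lies between the two dates.
2139: October 13 is Tuesday.
2140: Thursday (+2)
2141: Friday (+1)
2142: Saturday (+1)
2143: Sunday (+1)
October 13 falls on a Sunday in 2143.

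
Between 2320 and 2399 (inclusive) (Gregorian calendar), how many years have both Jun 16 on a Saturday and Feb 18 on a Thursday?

0

Check each year's weekday for Jun 16 and Feb 18:
  2320: Wed/Wed  2321: Thu/Fri  2322: Fri/Sat  2323: Sat/Sun  2324: Mon/Mon  2325: Tue/Wed  2326: Wed/Thu  2327: Thu/Fri  2328: Sat/Sat  2329: Sun/Mon  2330: Mon/Tue  2331: Tue/Wed  2332: Thu/Thu  2333: Fri/Sat  …(52 more)…  2386: Mon/Tue  2387: Tue/Wed  2388: Thu/Thu  2389: Fri/Sat  2390: Sat/Sun  2391: Sun/Mon  2392: Tue/Tue  2393: Wed/Thu  2394: Thu/Fri  2395: Fri/Sat  2396: Sun/Sun  2397: Mon/Tue  2398: Tue/Wed  2399: Wed/Thu
Both conditions hold in: no year — 0.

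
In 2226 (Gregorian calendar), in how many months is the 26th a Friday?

Check the 26th of each month of 2226: Jan 26: Thu, Feb 26: Sun, Mar 26: Sun, Apr 26: Wed, May 26: Fri, Jun 26: Mon, Jul 26: Wed, Aug 26: Sat, Sep 26: Tue, Oct 26: Thu, Nov 26: Sun, Dec 26: Tue.
Friday occurs in May — 1 month.

1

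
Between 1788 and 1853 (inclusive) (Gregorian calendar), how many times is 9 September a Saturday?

8

Track 9 September's weekday year by year (advancing +1, or +2 across a Feb 29):
  1788: Tue  1789: Wed (+1)  1790: Thu (+1)  1791: Fri (+1)  1792: Sun (+2)
  1793: Mon (+1)  1794: Tue (+1)  1795: Wed (+1)  1796: Fri (+2)  1797: Sat (+1) ✓
  1798: Sun (+1)  1799: Mon (+1)  1800: Tue (+1)  1801: Wed (+1)  … (38 more years) …
  1840: Wed (+2)  1841: Thu (+1)  1842: Fri (+1)  1843: Sat (+1) ✓  1844: Mon (+2)
  1845: Tue (+1)  1846: Wed (+1)  1847: Thu (+1)  1848: Sat (+2) ✓  1849: Sun (+1)
  1850: Mon (+1)  1851: Tue (+1)  1852: Thu (+2)  1853: Fri (+1)
Saturday years: 1797, 1809, 1815, 1820, 1826, 1837, 1843, 1848 — 8 in total.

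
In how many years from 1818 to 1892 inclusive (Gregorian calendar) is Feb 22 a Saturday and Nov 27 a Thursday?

Check each year's weekday for Feb 22 and Nov 27:
  1818: Sun/Fri  1819: Mon/Sat  1820: Tue/Mon  1821: Thu/Tue  1822: Fri/Wed  1823: Sat/Thu ✓  1824: Sun/Sat  1825: Tue/Sun  1826: Wed/Mon  1827: Thu/Tue  1828: Fri/Thu  1829: Sun/Fri  1830: Mon/Sat  1831: Tue/Sun  …(47 more)…  1879: Sat/Thu ✓  1880: Sun/Sat  1881: Tue/Sun  1882: Wed/Mon  1883: Thu/Tue  1884: Fri/Thu  1885: Sun/Fri  1886: Mon/Sat  1887: Tue/Sun  1888: Wed/Tue  1889: Fri/Wed  1890: Sat/Thu ✓  1891: Sun/Fri  1892: Mon/Sun
Both conditions hold in: 1823, 1834, 1845, 1851, 1862, 1873, 1879, 1890 — 8.

8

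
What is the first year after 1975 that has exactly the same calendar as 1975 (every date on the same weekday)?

Two years share a calendar iff Jan 1 falls on the same weekday and both are leap or both are common. 1975: Jan 1 is Wednesday, common year.
1976: Jan 1 Thursday, leap
1977: Jan 1 Saturday, common
1978: Jan 1 Sunday, common
1979: Jan 1 Monday, common
1980: Jan 1 Tuesday, leap
1981: Jan 1 Thursday, common
1982: Jan 1 Friday, common
1983: Jan 1 Saturday, common
1984: Jan 1 Sunday, leap
1985: Jan 1 Tuesday, common
1986: Jan 1 Wednesday, common
1986 matches on both conditions.

1986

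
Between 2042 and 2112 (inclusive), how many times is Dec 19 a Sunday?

10

Track Dec 19's weekday year by year (advancing +1, or +2 across a Feb 29):
  2042: Fri  2043: Sat (+1)  2044: Mon (+2)  2045: Tue (+1)  2046: Wed (+1)
  2047: Thu (+1)  2048: Sat (+2)  2049: Sun (+1) ✓  2050: Mon (+1)  2051: Tue (+1)
  2052: Thu (+2)  2053: Fri (+1)  2054: Sat (+1)  2055: Sun (+1) ✓  … (43 more years) …
  2099: Sat (+1)  2100: Sun (+1) ✓  2101: Mon (+1)  2102: Tue (+1)  2103: Wed (+1)
  2104: Fri (+2)  2105: Sat (+1)  2106: Sun (+1) ✓  2107: Mon (+1)  2108: Wed (+2)
  2109: Thu (+1)  2110: Fri (+1)  2111: Sat (+1)  2112: Mon (+2)
Sunday years: 2049, 2055, 2060, 2066, 2077, 2083, 2088, 2094, 2100, 2106 — 10 in total.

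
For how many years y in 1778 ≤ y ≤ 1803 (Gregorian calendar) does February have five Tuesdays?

1

February has 28 days (29 in leap years); it has five Tuesdays when Tuesday falls among the first (month-length − 28) days — i.e. when February 1 is Tuesday in a leap year (never in a common year).
February 1 by year: 1778:Sun 1779:Mon 1780:Tue✓ 1781:Thu 1782:Fri 1783:Sat 1784:Sun 1785:Tue 1786:Wed 1787:Thu 1788:Fri 1789:Sun 1790:Mon 1791:Tue 1792:Wed 1793:Fri 1794:Sat 1795:Sun 1796:Mon 1797:Wed 1798:Thu 1799:Fri 1800:Sat 1801:Sun 1802:Mon 1803:Tue
Years with five Tuesdays: 1780 → 1.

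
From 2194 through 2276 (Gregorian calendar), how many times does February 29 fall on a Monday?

Leap years in 2194–2276: 20 of them.
Feb 29 weekday advances by 5 (mod 7) from one leap year to the next four years later (or differs when a century non-leap intervenes).
Leap-day weekdays: 2196:Mon✓ 2204:Wed 2208:Mon✓ 2212:Sat 2216:Thu 2220:Tue 2224:Sun 2228:Fri 2232:Wed 2236:Mon✓ 2240:Sat 2244:Thu 2248:Tue 2252:Sun 2256:Fri 2260:Wed 2264:Mon✓ 2268:Sat 2272:Thu 2276:Tue
Monday: 2196, 2208, 2236, 2264 → 4.

4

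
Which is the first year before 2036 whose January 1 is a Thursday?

2032

Jan 1 advances by 2 weekdays after a leap year and by 1 after a common year.
2036: Jan 1 is Tuesday (leap).
2035: Monday
2034: Sunday
2033: Saturday
2032: Thursday (leap)
2032 begins on a Thursday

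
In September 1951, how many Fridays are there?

4

September 1951 has 30 days and begins on Saturday.
The first Friday is September 7.
Fridays fall on 7, 14, 21, 28 — that's 4.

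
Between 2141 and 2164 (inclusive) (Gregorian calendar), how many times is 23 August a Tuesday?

3

Track 23 August's weekday year by year (advancing +1, or +2 across a Feb 29):
  2141: Wed  2142: Thu (+1)  2143: Fri (+1)  2144: Sun (+2)  2145: Mon (+1)
  2146: Tue (+1) ✓  2147: Wed (+1)  2148: Fri (+2)  2149: Sat (+1)  2150: Sun (+1)
  2151: Mon (+1)  2152: Wed (+2)  2153: Thu (+1)  2154: Fri (+1)  2155: Sat (+1)
  2156: Mon (+2)  2157: Tue (+1) ✓  2158: Wed (+1)  2159: Thu (+1)  2160: Sat (+2)
  2161: Sun (+1)  2162: Mon (+1)  2163: Tue (+1) ✓  2164: Thu (+2)
Tuesday years: 2146, 2157, 2163 — 3 in total.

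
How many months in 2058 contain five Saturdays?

A month of length L has five Saturdays iff its first Saturday is on day ≤ L−28 (so day 1–3 in a 31-day month, 1–2 in a 30-day month, day 1 in a leap February).
Checking each month of 2058: Jan starts Tue (31d); Feb starts Fri (28d); Mar starts Fri (31d) ✓; Apr starts Mon (30d); May starts Wed (31d); Jun starts Sat (30d) ✓; Jul starts Mon (31d); Aug starts Thu (31d) ✓; Sep starts Sun (30d); Oct starts Tue (31d); Nov starts Fri (30d) ✓; Dec starts Sun (31d).
Five-Saturday months: March, June, August, November → 4.

4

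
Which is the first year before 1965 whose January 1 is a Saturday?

Jan 1 advances by 2 weekdays after a leap year and by 1 after a common year.
1965: Jan 1 is Friday.
1964: Wednesday (leap)
1963: Tuesday
1962: Monday
1961: Sunday
1960: Friday (leap)
1959: Thursday
1958: Wednesday
1957: Tuesday
1956: Sunday (leap)
1955: Saturday
1955 begins on a Saturday

1955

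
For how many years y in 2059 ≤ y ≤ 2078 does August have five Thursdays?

August has 31 days; it has five Thursdays when Thursday falls among the first (month-length − 28) days — i.e. when August 1 is one of Thursday/Wednesday/Tuesday.
August 1 by year: 2059:Fri 2060:Sun 2061:Mon 2062:Tue✓ 2063:Wed✓ 2064:Fri 2065:Sat 2066:Sun 2067:Mon 2068:Wed✓ 2069:Thu✓ 2070:Fri 2071:Sat 2072:Mon 2073:Tue✓ 2074:Wed✓ 2075:Thu✓ 2076:Sat 2077:Sun 2078:Mon
Years with five Thursdays: 2062, 2063, 2068, 2069, 2073, 2074, 2075 → 7.

7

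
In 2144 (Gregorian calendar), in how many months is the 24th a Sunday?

1

Check the 24th of each month of 2144: Jan 24: Fri, Feb 24: Mon, Mar 24: Tue, Apr 24: Fri, May 24: Sun, Jun 24: Wed, Jul 24: Fri, Aug 24: Mon, Sep 24: Thu, Oct 24: Sat, Nov 24: Tue, Dec 24: Thu.
Sunday occurs in May — 1 month.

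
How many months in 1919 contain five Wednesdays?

A month of length L has five Wednesdays iff its first Wednesday is on day ≤ L−28 (so day 1–3 in a 31-day month, 1–2 in a 30-day month, day 1 in a leap February).
Checking each month of 1919: Jan starts Wed (31d) ✓; Feb starts Sat (28d); Mar starts Sat (31d); Apr starts Tue (30d) ✓; May starts Thu (31d); Jun starts Sun (30d); Jul starts Tue (31d) ✓; Aug starts Fri (31d); Sep starts Mon (30d); Oct starts Wed (31d) ✓; Nov starts Sat (30d); Dec starts Mon (31d) ✓.
Five-Wednesday months: January, April, July, October, December → 5.

5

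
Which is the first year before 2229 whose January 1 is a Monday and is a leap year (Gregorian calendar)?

2216

Jan 1 advances by 2 weekdays after a leap year and by 1 after a common year.
2229: Jan 1 is Thursday.
2228: Tuesday (leap)
2227: Monday
2226: Sunday
2225: Saturday
2224: Thursday (leap)
2223: Wednesday
2222: Tuesday
2221: Monday
2220: Saturday (leap)
2219: Friday
2218: Thursday
2217: Wednesday
2216: Monday (leap)
2216 begins on a Monday and is a leap year.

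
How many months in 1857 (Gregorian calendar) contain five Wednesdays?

A month of length L has five Wednesdays iff its first Wednesday is on day ≤ L−28 (so day 1–3 in a 31-day month, 1–2 in a 30-day month, day 1 in a leap February).
Checking each month of 1857: Jan starts Thu (31d); Feb starts Sun (28d); Mar starts Sun (31d); Apr starts Wed (30d) ✓; May starts Fri (31d); Jun starts Mon (30d); Jul starts Wed (31d) ✓; Aug starts Sat (31d); Sep starts Tue (30d) ✓; Oct starts Thu (31d); Nov starts Sun (30d); Dec starts Tue (31d) ✓.
Five-Wednesday months: April, July, September, December → 4.

4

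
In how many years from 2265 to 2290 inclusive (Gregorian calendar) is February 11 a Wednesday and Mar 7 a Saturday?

2

Check each year's weekday for February 11 and Mar 7:
  2265: Sat/Tue  2266: Sun/Wed  2267: Mon/Thu  2268: Tue/Sat  2269: Thu/Sun  2270: Fri/Mon  2271: Sat/Tue  2272: Sun/Thu  2273: Tue/Fri  2274: Wed/Sat ✓  2275: Thu/Sun  2276: Fri/Tue  2277: Sun/Wed  2278: Mon/Thu  2279: Tue/Fri  2280: Wed/Sun  2281: Fri/Mon  2282: Sat/Tue  2283: Sun/Wed  2284: Mon/Fri  2285: Wed/Sat ✓  2286: Thu/Sun  2287: Fri/Mon  2288: Sat/Wed  2289: Mon/Thu  2290: Tue/Fri
Both conditions hold in: 2274, 2285 — 2.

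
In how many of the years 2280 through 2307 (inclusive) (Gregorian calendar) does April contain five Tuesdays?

7

April has 30 days; it has five Tuesdays when Tuesday falls among the first (month-length − 28) days — i.e. when April 1 is one of Tuesday/Monday.
April 1 by year: 2280:Thu 2281:Fri 2282:Sat 2283:Sun 2284:Tue✓ 2285:Wed 2286:Thu 2287:Fri 2288:Sun 2289:Mon✓ 2290:Tue✓ 2291:Wed 2292:Fri 2293:Sat 2294:Sun 2295:Mon✓ 2296:Wed 2297:Thu 2298:Fri 2299:Sat 2300:Sun 2301:Mon✓ 2302:Tue✓ 2303:Wed 2304:Fri 2305:Sat 2306:Sun 2307:Mon✓
Years with five Tuesdays: 2284, 2289, 2290, 2295, 2301, 2302, 2307 → 7.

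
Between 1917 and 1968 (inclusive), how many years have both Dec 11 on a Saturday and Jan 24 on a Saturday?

2

Check each year's weekday for Dec 11 and Jan 24:
  1917: Tue/Wed  1918: Wed/Thu  1919: Thu/Fri  1920: Sat/Sat ✓  1921: Sun/Mon  1922: Mon/Tue  1923: Tue/Wed  1924: Thu/Thu  1925: Fri/Sat  1926: Sat/Sun  1927: Sun/Mon  1928: Tue/Tue  1929: Wed/Thu  1930: Thu/Fri  …(24 more)…  1955: Sun/Mon  1956: Tue/Tue  1957: Wed/Thu  1958: Thu/Fri  1959: Fri/Sat  1960: Sun/Sun  1961: Mon/Tue  1962: Tue/Wed  1963: Wed/Thu  1964: Fri/Fri  1965: Sat/Sun  1966: Sun/Mon  1967: Mon/Tue  1968: Wed/Wed
Both conditions hold in: 1920, 1948 — 2.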